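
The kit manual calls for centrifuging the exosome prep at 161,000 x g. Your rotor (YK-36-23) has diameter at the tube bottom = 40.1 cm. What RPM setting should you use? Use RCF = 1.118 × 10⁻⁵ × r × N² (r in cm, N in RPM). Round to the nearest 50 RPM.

r = 40.1 / 2 = 20.05 cm
161,000 = 1.118 × 10⁻⁵ × 20.05 × N²
N² = 161,000 / (22.4159 × 10⁻⁵) = 718,240,178
N ≈ √718,240,178 ≈ 26,800.0

≈ 26800 RPM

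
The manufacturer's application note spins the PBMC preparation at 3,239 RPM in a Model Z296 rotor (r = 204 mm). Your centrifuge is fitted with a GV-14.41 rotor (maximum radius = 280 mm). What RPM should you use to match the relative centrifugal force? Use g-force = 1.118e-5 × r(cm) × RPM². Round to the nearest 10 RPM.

2760 RPM

Original rotor: r = 204 mm = 20.4 cm
RCF_original = 1.118 × 10⁻⁵ × 20.4 × (3239)² = 1.118 × 10⁻⁵ × 20.4 × 10,491,121 ≈ 2,392.7 × g
Your rotor: r = 280 mm = 28.0 cm
2,392.7 = 1.118 × 10⁻⁵ × 28 × N²
N² = 2,392.7 / (31.304 × 10⁻⁵) = 7,643,432
N ≈ √7,643,432 ≈ 2,764.7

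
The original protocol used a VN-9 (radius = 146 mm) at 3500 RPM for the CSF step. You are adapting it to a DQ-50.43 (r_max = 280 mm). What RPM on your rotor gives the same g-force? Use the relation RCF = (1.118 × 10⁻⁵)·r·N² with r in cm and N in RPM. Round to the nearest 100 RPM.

≈ 2500 RPM

Original rotor: r = 146 mm = 14.6 cm
RCF_original = 1.118 × 10⁻⁵ × 14.6 × (3500)² = 1.118 × 10⁻⁵ × 14.6 × 12,250,000 ≈ 1,999.5 × g
Your rotor: r = 280 mm = 28.0 cm
1,999.5 = 1.118 × 10⁻⁵ × 28 × N²
N² = 1,999.5 / (31.304 × 10⁻⁵) = 6,387,363
N ≈ √6,387,363 ≈ 2,527.3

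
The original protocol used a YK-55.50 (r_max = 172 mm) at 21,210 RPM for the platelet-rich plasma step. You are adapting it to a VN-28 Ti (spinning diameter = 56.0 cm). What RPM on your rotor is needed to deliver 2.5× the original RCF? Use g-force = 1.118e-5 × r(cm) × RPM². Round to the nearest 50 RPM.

≈ 26300 RPM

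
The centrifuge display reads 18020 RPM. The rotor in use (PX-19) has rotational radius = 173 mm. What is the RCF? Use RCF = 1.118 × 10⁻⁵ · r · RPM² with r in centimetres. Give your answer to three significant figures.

≈ 62800 × g

r = 173 mm = 17.3 cm
RCF = 1.118 × 10⁻⁵ × 17.3 × (18020)² = 1.118 × 10⁻⁵ × 17.3 × 324,720,400 ≈ 62,805.5 × g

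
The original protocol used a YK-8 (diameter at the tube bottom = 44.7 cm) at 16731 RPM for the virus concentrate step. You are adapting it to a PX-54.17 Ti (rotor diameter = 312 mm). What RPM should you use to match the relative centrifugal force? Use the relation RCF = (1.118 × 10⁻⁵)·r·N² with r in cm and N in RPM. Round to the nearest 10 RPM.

20030 RPM

Original rotor: r = 44.7 / 2 = 22.35 cm
RCF = 1.118 × 10⁻⁵ × r × N²
RCF_original = 1.118 × 10⁻⁵ × 22.35 × (16731)² = 1.118 × 10⁻⁵ × 22.35 × 279,926,361 ≈ 69,946 × g
Your rotor: r = 312 mm / 2 = 156 mm = 15.6 cm
69,946 = 1.118 × 10⁻⁵ × 15.6 × N²
N² = 69,946 / (17.4408 × 10⁻⁵) = 401,048,117
N ≈ √401,048,117 ≈ 20,026.2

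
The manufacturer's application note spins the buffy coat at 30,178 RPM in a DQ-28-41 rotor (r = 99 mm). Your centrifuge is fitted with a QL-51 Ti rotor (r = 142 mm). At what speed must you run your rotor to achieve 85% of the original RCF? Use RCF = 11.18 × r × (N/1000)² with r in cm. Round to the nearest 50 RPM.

23250 RPM

Original rotor: r = 99 mm = 9.9 cm
RCF = 11.18 × r × (N/1000)²
RCF_original = 11.18 × 9.9 × (30.178)² = 11.18 × 9.9 × 910.711684 ≈ 100,799.4 × g
Target RCF = 0.85 × 100,799.4 ≈ 85,679.5 × g
Your rotor: r = 142 mm = 14.2 cm
85,679.5 = 11.18 × 14.2 × (N/1000)²
(N/1000)² = 85,679.5 / 158.756 = 539.693
N = 1000 × √539.693 ≈ 23,231.3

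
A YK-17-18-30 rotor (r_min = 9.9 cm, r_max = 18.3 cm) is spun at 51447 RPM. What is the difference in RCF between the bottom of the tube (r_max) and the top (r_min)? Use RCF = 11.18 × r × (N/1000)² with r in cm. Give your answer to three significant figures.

≈ 249000 x g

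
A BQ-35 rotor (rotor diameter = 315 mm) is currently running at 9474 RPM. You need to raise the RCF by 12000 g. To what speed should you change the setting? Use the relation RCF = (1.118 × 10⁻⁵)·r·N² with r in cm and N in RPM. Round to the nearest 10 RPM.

r = 315 mm / 2 = 157.5 mm = 15.75 cm
Current RCF = 1.118 × 10⁻⁵ × 15.75 × (9474)² = 1.118 × 10⁻⁵ × 15.75 × 89,756,676 ≈ 15,804.8 × g
Target RCF = 15,804.8 + 12,000 = 27,804.8 × g
N² = 27,804.8 / (17.6085 × 10⁻⁵) = 157,905,557
N ≈ √157,905,557 ≈ 12,566.0

12570 RPM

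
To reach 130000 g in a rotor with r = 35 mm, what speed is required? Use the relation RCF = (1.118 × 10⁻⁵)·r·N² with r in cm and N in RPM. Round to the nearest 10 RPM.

r = 35 mm = 3.5 cm
RCF = 1.118 × 10⁻⁵ × r × N²
130,000 = 1.118 × 10⁻⁵ × 3.5 × N²
N² = 130,000 / (3.913 × 10⁻⁵) = 3,322,259,136
N ≈ √3,322,259,136 ≈ 57,639.0

57640 RPM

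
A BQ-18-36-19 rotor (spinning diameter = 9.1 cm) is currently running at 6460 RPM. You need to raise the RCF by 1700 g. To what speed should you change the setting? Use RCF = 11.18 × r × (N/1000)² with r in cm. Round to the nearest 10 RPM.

r = 9.1 / 2 = 4.55 cm
Current RCF = 11.18 × 4.55 × (6.46)² = 11.18 × 4.55 × 41.7316 ≈ 2,122.8 × g
Target RCF = 2,122.8 + 1,700 = 3,822.8 × g
(N/1000)² = 3,822.8 / 50.869 = 75.14989
N = 1000 × √75.14989 ≈ 8,668.9

N₂ ≈ 8670 RPM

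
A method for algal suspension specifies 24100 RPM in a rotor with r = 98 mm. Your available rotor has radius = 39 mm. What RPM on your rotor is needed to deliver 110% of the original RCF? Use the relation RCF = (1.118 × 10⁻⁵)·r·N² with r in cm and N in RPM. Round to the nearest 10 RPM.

≈ 40070 RPM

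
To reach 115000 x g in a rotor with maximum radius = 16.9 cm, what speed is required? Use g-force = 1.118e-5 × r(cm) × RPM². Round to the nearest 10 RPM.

RCF = 1.118 × 10⁻⁵ × r × N²
115,000 = 1.118 × 10⁻⁵ × 16.9 × N²
N² = 115,000 / (18.8942 × 10⁻⁵) = 608,652,391
N ≈ √608,652,391 ≈ 24,670.9

24670 RPM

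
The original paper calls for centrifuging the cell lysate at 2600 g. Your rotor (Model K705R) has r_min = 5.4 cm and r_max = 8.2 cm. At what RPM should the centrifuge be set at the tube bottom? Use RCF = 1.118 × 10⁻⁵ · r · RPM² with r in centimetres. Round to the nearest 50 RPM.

Use r_max = 8.2 cm.
2,600 = 1.118 × 10⁻⁵ × 8.2 × N²
N² = 2,600 / (9.1676 × 10⁻⁵) = 28,360,749
N ≈ √28,360,749 ≈ 5,325.5

5350 RPM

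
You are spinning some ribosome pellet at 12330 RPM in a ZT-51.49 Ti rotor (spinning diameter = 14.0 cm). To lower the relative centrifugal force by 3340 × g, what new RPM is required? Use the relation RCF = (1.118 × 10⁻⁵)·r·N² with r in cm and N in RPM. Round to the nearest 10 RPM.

r = 14.0 / 2 = 7 cm
Current RCF = 1.118 × 10⁻⁵ × 7 × (12330)² = 1.118 × 10⁻⁵ × 7 × 152,028,900 ≈ 11,897.8 × g
Target RCF = 11,897.8 − 3,340 = 8,557.8 × g
N² = 8,557.8 / (7.826 × 10⁻⁵) = 109,350,882
N ≈ √109,350,882 ≈ 10,457.1

≈ 10460 RPM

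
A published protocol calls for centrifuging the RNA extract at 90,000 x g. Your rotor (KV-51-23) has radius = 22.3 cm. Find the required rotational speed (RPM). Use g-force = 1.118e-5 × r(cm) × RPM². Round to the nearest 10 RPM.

RCF = 1.118 × 10⁻⁵ × r × N²
90,000 = 1.118 × 10⁻⁵ × 22.3 × N²
N² = 90,000 / (24.9314 × 10⁻⁵) = 360,990,558
N ≈ √360,990,558 ≈ 18,999.8

N ≈ 19000 RPM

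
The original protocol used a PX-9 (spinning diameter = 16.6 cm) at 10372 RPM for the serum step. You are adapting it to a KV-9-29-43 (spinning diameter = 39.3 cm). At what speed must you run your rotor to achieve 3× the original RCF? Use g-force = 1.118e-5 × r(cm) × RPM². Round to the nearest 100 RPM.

Original rotor: r = 16.6 / 2 = 8.3 cm
RCF = 1.118 × 10⁻⁵ × r × N²
RCF_original = 1.118 × 10⁻⁵ × 8.3 × (10372)² = 1.118 × 10⁻⁵ × 8.3 × 107,578,384 ≈ 9,982.6 × g
Target RCF = 3 × 9,982.6 ≈ 29,947.8 × g
Your rotor: r = 39.3 / 2 = 19.65 cm
29,947.8 = 1.118 × 10⁻⁵ × 19.65 × N²
N² = 29,947.8 / (21.9687 × 10⁻⁵) = 136,320,310
N ≈ √136,320,310 ≈ 11,675.6

11700 RPM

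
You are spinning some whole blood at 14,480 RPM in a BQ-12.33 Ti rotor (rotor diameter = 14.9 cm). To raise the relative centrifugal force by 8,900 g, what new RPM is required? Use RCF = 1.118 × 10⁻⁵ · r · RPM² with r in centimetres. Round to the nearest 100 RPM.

≈ 17800 RPM

r = 14.9 / 2 = 7.45 cm
Current RCF = 1.118 × 10⁻⁵ × 7.45 × (14480)² = 1.118 × 10⁻⁵ × 7.45 × 209,670,400 ≈ 17,463.7 × g
Target RCF = 17,463.7 + 8,900 = 26,363.7 × g
N² = 26,363.7 / (8.3291 × 10⁻⁵) = 316,525,195
N ≈ √316,525,195 ≈ 17,791.2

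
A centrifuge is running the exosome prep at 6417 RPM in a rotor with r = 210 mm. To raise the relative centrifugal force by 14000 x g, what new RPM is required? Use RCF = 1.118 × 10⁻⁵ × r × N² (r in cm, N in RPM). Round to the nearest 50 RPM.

10050 RPM

r = 210 mm = 21.0 cm
Current RCF = 1.118 × 10⁻⁵ × 21 × (6417)² = 1.118 × 10⁻⁵ × 21 × 41,177,889 ≈ 9,667.7 × g
Target RCF = 9,667.7 + 14,000 = 23,667.7 × g
N² = 23,667.7 / (23.478 × 10⁻⁵) = 100,807,990
N ≈ √100,807,990 ≈ 10,040.3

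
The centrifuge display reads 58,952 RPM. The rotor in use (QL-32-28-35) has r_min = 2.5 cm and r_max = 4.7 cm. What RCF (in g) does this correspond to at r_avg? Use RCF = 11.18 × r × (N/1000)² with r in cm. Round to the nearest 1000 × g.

r_avg = (2.5 + 4.7) / 2 = 3.6 cm
RCF = 11.18 × 3.6 × (58.952)² = 11.18 × 3.6 × 3,475.338304 ≈ 139,875.4 × g

RCF ≈ 140000 g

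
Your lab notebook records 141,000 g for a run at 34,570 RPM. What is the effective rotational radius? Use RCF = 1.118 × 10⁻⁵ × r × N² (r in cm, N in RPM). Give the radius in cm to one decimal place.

141000 = 1.118 × 10⁻⁵ × r × (34570)²
r = 141000 / (1.118 × 10⁻⁵ × 1,195,084,900) = 141000 / 13361.05 ≈ 10.553 cm

≈ 10.6 cm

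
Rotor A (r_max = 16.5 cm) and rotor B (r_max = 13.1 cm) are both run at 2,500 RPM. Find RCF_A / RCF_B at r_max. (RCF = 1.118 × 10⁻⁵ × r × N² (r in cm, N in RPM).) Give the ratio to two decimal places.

1.26

At fixed N, RCF ∝ r, so RCF_A/RCF_B = r_A/r_B = 16.5 / 13.1 = 1.2595.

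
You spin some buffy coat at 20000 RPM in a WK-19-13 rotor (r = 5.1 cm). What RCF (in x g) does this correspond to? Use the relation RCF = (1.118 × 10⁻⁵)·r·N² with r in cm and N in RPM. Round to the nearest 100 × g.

RCF = 1.118 × 10⁻⁵ × r × N²
RCF = 1.118 × 10⁻⁵ × 5.1 × (20000)² = 1.118 × 10⁻⁵ × 5.1 × 400,000,000 ≈ 22,807.2 × g

22800 x g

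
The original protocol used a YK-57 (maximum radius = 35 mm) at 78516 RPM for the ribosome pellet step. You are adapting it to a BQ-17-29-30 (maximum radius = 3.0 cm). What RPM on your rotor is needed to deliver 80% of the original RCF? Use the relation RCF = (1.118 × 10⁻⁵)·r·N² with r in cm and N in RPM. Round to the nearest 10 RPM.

75850 RPM

Original rotor: r = 35 mm = 3.5 cm
RCF = 1.118 × 10⁻⁵ × r × N²
RCF_original = 1.118 × 10⁻⁵ × 3.5 × (78516)² = 1.118 × 10⁻⁵ × 3.5 × 6,164,762,256 ≈ 241,227.1 × g
Target RCF = 0.8 × 241,227.1 ≈ 192,981.7 × g
192,981.7 = 1.118 × 10⁻⁵ × 3 × N²
N² = 192,981.7 / (3.354 × 10⁻⁵) = 5,753,777,579
N ≈ √5,753,777,579 ≈ 75,853.7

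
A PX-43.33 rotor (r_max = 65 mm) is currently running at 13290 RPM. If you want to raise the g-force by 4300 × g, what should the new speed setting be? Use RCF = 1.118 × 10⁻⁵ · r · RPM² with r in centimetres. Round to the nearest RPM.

r = 65 mm = 6.5 cm
Current RCF = 1.118 × 10⁻⁵ × 6.5 × (13290)² = 1.118 × 10⁻⁵ × 6.5 × 176,624,100 ≈ 12,835.3 × g
Target RCF = 12,835.3 + 4,300 = 17,135.3 × g
N² = 17,135.3 / (7.267 × 10⁻⁵) = 235,796,064
N ≈ √235,796,064 ≈ 15,355.7

≈ 15356 RPM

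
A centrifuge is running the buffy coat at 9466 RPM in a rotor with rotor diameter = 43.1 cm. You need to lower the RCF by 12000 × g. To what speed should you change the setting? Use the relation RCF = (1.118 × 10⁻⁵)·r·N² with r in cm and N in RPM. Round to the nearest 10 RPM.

r = 43.1 / 2 = 21.55 cm
Current RCF = 1.118 × 10⁻⁵ × 21.55 × (9466)² = 1.118 × 10⁻⁵ × 21.55 × 89,605,156 ≈ 21,588.5 × g
Target RCF = 21,588.5 − 12,000 = 9,588.5 × g
N² = 9,588.5 / (24.0929 × 10⁻⁵) = 39,798,032
N ≈ √39,798,032 ≈ 6,308.6

6310 RPM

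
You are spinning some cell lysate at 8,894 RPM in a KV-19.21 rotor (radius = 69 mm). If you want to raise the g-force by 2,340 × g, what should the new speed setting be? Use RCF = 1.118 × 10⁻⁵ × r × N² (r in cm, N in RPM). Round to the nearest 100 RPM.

≈ 10500 RPM

r = 69 mm = 6.9 cm
Current RCF = 1.118 × 10⁻⁵ × 6.9 × (8894)² = 1.118 × 10⁻⁵ × 6.9 × 79,103,236 ≈ 6,102.2 × g
Target RCF = 6,102.2 + 2,340 = 8,442.2 × g
N² = 8,442.2 / (7.7142 × 10⁻⁵) = 109,437,142
N ≈ √109,437,142 ≈ 10,461.2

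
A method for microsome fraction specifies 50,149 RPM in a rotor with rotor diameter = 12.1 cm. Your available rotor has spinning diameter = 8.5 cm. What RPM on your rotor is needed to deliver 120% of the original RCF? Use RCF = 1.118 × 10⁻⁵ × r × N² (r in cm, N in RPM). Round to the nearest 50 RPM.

≈ 65550 RPM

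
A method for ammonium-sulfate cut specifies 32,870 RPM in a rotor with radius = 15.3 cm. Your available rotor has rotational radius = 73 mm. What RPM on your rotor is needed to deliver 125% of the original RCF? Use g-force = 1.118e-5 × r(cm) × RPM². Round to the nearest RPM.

≈ 53203 RPM

RCF_original = 1.118 × 10⁻⁵ × 15.3 × (32870)² = 1.118 × 10⁻⁵ × 15.3 × 1,080,436,900 ≈ 184,813.1 × g
Target RCF = 1.25 × 184,813.1 ≈ 231,016.4 × g
Your rotor: r = 73 mm = 7.3 cm
231,016.4 = 1.118 × 10⁻⁵ × 7.3 × N²
N² = 231,016.4 / (8.1614 × 10⁻⁵) = 2,830,597,692
N ≈ √2,830,597,692 ≈ 53,203.4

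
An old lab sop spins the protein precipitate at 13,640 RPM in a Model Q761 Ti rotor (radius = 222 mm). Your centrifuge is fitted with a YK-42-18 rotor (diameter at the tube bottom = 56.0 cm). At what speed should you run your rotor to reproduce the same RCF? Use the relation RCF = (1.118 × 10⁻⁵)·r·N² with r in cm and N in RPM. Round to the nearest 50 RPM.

12150 RPM

Original rotor: r = 222 mm = 22.2 cm
RCF = 1.118 × 10⁻⁵ × r × N²
RCF_original = 1.118 × 10⁻⁵ × 22.2 × (13640)² = 1.118 × 10⁻⁵ × 22.2 × 186,049,600 ≈ 46,176.8 × g
Your rotor: r = 56.0 / 2 = 28 cm
46,176.8 = 1.118 × 10⁻⁵ × 28 × N²
N² = 46,176.8 / (31.304 × 10⁻⁵) = 147,510,861
N ≈ √147,510,861 ≈ 12,145.4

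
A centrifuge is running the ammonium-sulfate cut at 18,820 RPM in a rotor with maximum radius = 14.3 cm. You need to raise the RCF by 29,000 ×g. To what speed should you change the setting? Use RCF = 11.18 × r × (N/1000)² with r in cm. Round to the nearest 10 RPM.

23140 RPM

Current RCF = 11.18 × 14.3 × (18.82)² = 11.18 × 14.3 × 354.1924 ≈ 56,626.2 × g
Target RCF = 56,626.2 + 29,000 = 85,626.2 × g
(N/1000)² = 85,626.2 / 159.874 = 535.5855
N = 1000 × √535.5855 ≈ 23,142.7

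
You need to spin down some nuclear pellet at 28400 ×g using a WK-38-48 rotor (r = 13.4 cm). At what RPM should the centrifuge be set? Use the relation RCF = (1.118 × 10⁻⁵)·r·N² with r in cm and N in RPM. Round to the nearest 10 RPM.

RCF = 1.118 × 10⁻⁵ × r × N²
28,400 = 1.118 × 10⁻⁵ × 13.4 × N²
N² = 28,400 / (14.9812 × 10⁻⁵) = 189,570,929
N ≈ √189,570,929 ≈ 13,768.5

≈ 13770 RPM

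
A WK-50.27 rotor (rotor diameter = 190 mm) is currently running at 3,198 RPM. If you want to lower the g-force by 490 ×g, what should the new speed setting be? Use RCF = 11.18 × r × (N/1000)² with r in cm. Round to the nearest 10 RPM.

N₂ ≈ 2370 RPM

r = 190 mm / 2 = 95 mm = 9.5 cm
Current RCF = 11.18 × 9.5 × (3.198)² = 11.18 × 9.5 × 10.227204 ≈ 1,086.2 × g
Target RCF = 1,086.2 − 490 = 596.2 × g
(N/1000)² = 596.2 / 106.21 = 5.613407
N = 1000 × √5.613407 ≈ 2,369.3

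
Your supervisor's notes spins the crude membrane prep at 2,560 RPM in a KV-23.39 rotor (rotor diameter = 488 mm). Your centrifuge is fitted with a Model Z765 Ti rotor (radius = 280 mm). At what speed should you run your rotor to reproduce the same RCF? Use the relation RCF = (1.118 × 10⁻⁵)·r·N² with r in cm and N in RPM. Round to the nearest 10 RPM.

2390 RPM

Original rotor: r = 488 mm / 2 = 244 mm = 24.4 cm
RCF = 1.118 × 10⁻⁵ × r × N²
RCF_original = 1.118 × 10⁻⁵ × 24.4 × (2560)² = 1.118 × 10⁻⁵ × 24.4 × 6,553,600 ≈ 1,787.8 × g
Your rotor: r = 280 mm = 28.0 cm
1,787.8 = 1.118 × 10⁻⁵ × 28 × N²
N² = 1,787.8 / (31.304 × 10⁻⁵) = 5,711,091
N ≈ √5,711,091 ≈ 2,389.8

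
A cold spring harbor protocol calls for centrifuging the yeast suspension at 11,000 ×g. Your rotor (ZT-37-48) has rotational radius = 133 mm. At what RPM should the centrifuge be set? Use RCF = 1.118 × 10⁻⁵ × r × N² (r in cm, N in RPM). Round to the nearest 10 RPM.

8600 RPM

r = 133 mm = 13.3 cm
RCF = 1.118 × 10⁻⁵ × r × N²
11,000 = 1.118 × 10⁻⁵ × 13.3 × N²
N² = 11,000 / (14.8694 × 10⁻⁵) = 73,977,430
N ≈ √73,977,430 ≈ 8,601.0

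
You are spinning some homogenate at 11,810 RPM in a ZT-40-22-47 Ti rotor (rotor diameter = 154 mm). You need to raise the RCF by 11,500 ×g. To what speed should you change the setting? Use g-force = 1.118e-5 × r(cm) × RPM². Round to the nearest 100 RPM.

r = 154 mm / 2 = 77 mm = 7.7 cm
Current RCF = 1.118 × 10⁻⁵ × 7.7 × (11810)² = 1.118 × 10⁻⁵ × 7.7 × 139,476,100 ≈ 12,006.9 × g
Target RCF = 12,006.9 + 11,500 = 23,506.9 × g
N² = 23,506.9 / (8.6086 × 10⁻⁵) = 273,062,984
N ≈ √273,062,984 ≈ 16,524.6

N₂ ≈ 16500 RPM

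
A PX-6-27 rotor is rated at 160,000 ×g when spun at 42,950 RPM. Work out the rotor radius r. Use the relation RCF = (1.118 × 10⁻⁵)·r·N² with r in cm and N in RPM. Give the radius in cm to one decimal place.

r ≈ 7.8 cm

RCF = 1.118 × 10⁻⁵ × r × N²
160000 = 1.118 × 10⁻⁵ × r × (42950)²
r = 160000 / (1.118 × 10⁻⁵ × 1,844,702,500) = 160000 / 20623.77 ≈ 7.758 cm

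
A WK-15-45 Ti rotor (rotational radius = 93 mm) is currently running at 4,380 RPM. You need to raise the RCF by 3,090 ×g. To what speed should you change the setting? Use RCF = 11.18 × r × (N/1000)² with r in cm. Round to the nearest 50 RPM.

r = 93 mm = 9.3 cm
Current RCF = 11.18 × 9.3 × (4.38)² = 11.18 × 9.3 × 19.1844 ≈ 1,994.7 × g
Target RCF = 1,994.7 + 3,090 = 5,084.7 × g
(N/1000)² = 5,084.7 / 103.974 = 48.90357
N = 1000 × √48.90357 ≈ 6,993.1

≈ 7000 RPM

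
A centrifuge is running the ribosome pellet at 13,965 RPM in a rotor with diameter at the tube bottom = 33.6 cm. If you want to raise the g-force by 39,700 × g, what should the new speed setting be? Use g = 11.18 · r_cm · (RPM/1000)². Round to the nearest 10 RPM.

r = 33.6 / 2 = 16.8 cm
Current RCF = 11.18 × 16.8 × (13.965)² = 11.18 × 16.8 × 195.021225 ≈ 36,629.7 × g
Target RCF = 36,629.7 + 39,700 = 76,329.7 × g
(N/1000)² = 76,329.7 / 187.824 = 406.3895
N = 1000 × √406.3895 ≈ 20,159.1

≈ 20160 RPM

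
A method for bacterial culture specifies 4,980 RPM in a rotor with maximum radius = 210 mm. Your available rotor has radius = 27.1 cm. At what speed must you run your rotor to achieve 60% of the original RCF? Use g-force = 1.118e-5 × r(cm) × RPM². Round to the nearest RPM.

Original rotor: r = 210 mm = 21.0 cm
RCF = 1.118 × 10⁻⁵ × r × N²
RCF_original = 1.118 × 10⁻⁵ × 21 × (4980)² = 1.118 × 10⁻⁵ × 21 × 24,800,400 ≈ 5,822.6 × g
Target RCF = 0.6 × 5,822.6 ≈ 3,493.6 × g
3,493.6 = 1.118 × 10⁻⁵ × 27.1 × N²
N² = 3,493.6 / (30.2978 × 10⁻⁵) = 11,530,870
N ≈ √11,530,870 ≈ 3,395.7

3396 RPM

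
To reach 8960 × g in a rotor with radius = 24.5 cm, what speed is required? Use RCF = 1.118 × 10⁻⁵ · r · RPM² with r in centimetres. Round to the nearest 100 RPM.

N ≈ 5700 RPM

RCF = 1.118 × 10⁻⁵ × r × N²
8,960 = 1.118 × 10⁻⁵ × 24.5 × N²
N² = 8,960 / (27.391 × 10⁻⁵) = 32,711,475
N ≈ √32,711,475 ≈ 5,719.4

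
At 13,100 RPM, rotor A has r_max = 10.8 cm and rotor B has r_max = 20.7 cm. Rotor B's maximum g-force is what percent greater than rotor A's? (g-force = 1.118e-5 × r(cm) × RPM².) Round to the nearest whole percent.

92%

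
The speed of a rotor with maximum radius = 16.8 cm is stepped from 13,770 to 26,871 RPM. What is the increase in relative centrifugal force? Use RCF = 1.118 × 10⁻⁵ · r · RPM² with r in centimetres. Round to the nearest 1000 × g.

RCF₁ = 1.118 × 10⁻⁵ × 16.8 × (13770)² = 1.118 × 10⁻⁵ × 16.8 × 189,612,900 ≈ 35,613.9 × g
RCF₂ = 1.118 × 10⁻⁵ × 16.8 × (26871)² = 1.118 × 10⁻⁵ × 16.8 × 722,050,641 ≈ 135,618.4 × g
Increase = 135,618.4 − 35,613.9 = 100,004.5

≈ 100000 × g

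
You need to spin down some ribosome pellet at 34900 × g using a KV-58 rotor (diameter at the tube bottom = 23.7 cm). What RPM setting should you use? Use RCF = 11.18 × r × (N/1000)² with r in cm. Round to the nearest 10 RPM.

r = 23.7 / 2 = 11.85 cm
RCF = 11.18 × r × (N/1000)²
34,900 = 11.18 × 11.85 × (N/1000)²
(N/1000)² = 34,900 / 132.483 = 263.43
N = 1000 × √263.43 ≈ 16,230.5

≈ 16230 RPM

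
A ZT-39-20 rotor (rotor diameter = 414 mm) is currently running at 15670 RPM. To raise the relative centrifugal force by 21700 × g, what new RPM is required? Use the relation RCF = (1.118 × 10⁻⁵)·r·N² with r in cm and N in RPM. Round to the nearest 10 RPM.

r = 414 mm / 2 = 207 mm = 20.7 cm
Current RCF = 1.118 × 10⁻⁵ × 20.7 × (15670)² = 1.118 × 10⁻⁵ × 20.7 × 245,548,900 ≈ 56,826.4 × g
Target RCF = 56,826.4 + 21,700 = 78,526.4 × g
N² = 78,526.4 / (23.1426 × 10⁻⁵) = 339,315,375
N ≈ √339,315,375 ≈ 18,420.5

18420 RPM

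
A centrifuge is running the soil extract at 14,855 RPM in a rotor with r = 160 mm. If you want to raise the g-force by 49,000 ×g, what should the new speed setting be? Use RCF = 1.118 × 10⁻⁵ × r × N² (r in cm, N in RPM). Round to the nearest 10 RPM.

22240 RPM

r = 160 mm = 16.0 cm
Current RCF = 1.118 × 10⁻⁵ × 16 × (14855)² = 1.118 × 10⁻⁵ × 16 × 220,671,025 ≈ 39,473.6 × g
Target RCF = 39,473.6 + 49,000 = 88,473.6 × g
N² = 88,473.6 / (17.888 × 10⁻⁵) = 494,597,496
N ≈ √494,597,496 ≈ 22,239.5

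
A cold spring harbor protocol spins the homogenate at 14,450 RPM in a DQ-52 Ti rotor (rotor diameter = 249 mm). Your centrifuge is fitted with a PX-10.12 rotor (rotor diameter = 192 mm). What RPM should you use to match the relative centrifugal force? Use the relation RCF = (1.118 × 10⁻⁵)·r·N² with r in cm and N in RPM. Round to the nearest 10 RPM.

16460 RPM

Original rotor: r = 249 mm / 2 = 124.5 mm = 12.45 cm
RCF_original = 1.118 × 10⁻⁵ × 12.45 × (14450)² = 1.118 × 10⁻⁵ × 12.45 × 208,802,500 ≈ 29,063.4 × g
Your rotor: r = 192 mm / 2 = 96 mm = 9.6 cm
29,063.4 = 1.118 × 10⁻⁵ × 9.6 × N²
N² = 29,063.4 / (10.7328 × 10⁻⁵) = 270,790,474
N ≈ √270,790,474 ≈ 16,455.7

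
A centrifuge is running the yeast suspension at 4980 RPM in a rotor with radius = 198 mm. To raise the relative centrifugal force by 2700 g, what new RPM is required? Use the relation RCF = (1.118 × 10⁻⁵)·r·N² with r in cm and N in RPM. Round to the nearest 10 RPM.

r = 198 mm = 19.8 cm
Current RCF = 1.118 × 10⁻⁵ × 19.8 × (4980)² = 1.118 × 10⁻⁵ × 19.8 × 24,800,400 ≈ 5,489.9 × g
Target RCF = 5,489.9 + 2,700 = 8,189.9 × g
N² = 8,189.9 / (22.1364 × 10⁻⁵) = 36,997,434
N ≈ √36,997,434 ≈ 6,082.6

6080 RPM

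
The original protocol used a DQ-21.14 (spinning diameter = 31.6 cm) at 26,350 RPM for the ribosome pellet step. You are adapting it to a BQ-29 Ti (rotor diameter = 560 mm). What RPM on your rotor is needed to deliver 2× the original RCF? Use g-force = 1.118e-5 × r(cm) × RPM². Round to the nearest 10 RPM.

Original rotor: r = 31.6 / 2 = 15.8 cm
RCF_original = 1.118 × 10⁻⁵ × 15.8 × (26350)² = 1.118 × 10⁻⁵ × 15.8 × 694,322,500 ≈ 122,647.9 × g
Target RCF = 2 × 122,647.9 ≈ 245,295.8 × g
Your rotor: r = 560 mm / 2 = 280 mm = 28 cm
245,295.8 = 1.118 × 10⁻⁵ × 28 × N²
N² = 245,295.8 / (31.304 × 10⁻⁵) = 783,592,512
N ≈ √783,592,512 ≈ 27,992.7

≈ 27990 RPM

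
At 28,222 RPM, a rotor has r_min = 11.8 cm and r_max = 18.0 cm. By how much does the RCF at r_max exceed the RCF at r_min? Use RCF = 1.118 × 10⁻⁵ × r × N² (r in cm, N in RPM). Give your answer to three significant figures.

RCF_max = 1.118 × 10⁻⁵ × 18 × (28222)² = 1.118 × 10⁻⁵ × 18 × 796,481,284 ≈ 160,283.9 × g
RCF_min = 1.118 × 10⁻⁵ × 11.8 × (28222)² = 1.118 × 10⁻⁵ × 11.8 × 796,481,284 ≈ 105,075 × g
ΔRCF = 160,283.9 − 105,075 = 55,208.9

55200 g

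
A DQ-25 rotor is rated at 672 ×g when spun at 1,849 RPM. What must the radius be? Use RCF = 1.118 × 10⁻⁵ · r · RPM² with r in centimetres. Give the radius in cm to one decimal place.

≈ 17.6 cm

672 = 1.118 × 10⁻⁵ × r × (1849)²
r = 672 / (1.118 × 10⁻⁵ × 3,418,801) = 672 / 38.2222 ≈ 17.581 cm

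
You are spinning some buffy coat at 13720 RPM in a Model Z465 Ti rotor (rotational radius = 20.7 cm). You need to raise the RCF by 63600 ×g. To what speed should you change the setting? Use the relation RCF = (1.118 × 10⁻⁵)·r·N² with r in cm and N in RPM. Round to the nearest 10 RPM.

Current RCF = 1.118 × 10⁻⁵ × 20.7 × (13720)² = 1.118 × 10⁻⁵ × 20.7 × 188,238,400 ≈ 43,563.3 × g
Target RCF = 43,563.3 + 63,600 = 107,163.3 × g
N² = 107,163.3 / (23.1426 × 10⁻⁵) = 463,056,441
N ≈ √463,056,441 ≈ 21,518.7

≈ 21520 RPM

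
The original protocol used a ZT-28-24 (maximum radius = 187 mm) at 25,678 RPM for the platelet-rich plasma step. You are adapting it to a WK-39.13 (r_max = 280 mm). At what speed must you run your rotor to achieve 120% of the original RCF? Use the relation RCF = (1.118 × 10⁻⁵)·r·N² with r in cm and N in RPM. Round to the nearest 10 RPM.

≈ 22990 RPM

Original rotor: r = 187 mm = 18.7 cm
RCF_original = 1.118 × 10⁻⁵ × 18.7 × (25678)² = 1.118 × 10⁻⁵ × 18.7 × 659,359,684 ≈ 137,849.7 × g
Target RCF = 1.2 × 137,849.7 ≈ 165,419.6 × g
Your rotor: r = 280 mm = 28.0 cm
165,419.6 = 1.118 × 10⁻⁵ × 28 × N²
N² = 165,419.6 / (31.304 × 10⁻⁵) = 528,429,594
N ≈ √528,429,594 ≈ 22,987.6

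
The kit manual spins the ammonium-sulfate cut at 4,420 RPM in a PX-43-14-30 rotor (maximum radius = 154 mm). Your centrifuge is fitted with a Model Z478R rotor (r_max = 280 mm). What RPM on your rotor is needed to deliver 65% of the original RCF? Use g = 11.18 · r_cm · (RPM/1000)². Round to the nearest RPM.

Original rotor: r = 154 mm = 15.4 cm
RCF = 11.18 × r × (N/1000)²
RCF_original = 11.18 × 15.4 × (4.42)² = 11.18 × 15.4 × 19.5364 ≈ 3,363.6 × g
Target RCF = 0.65 × 3,363.6 ≈ 2,186.3 × g
Your rotor: r = 280 mm = 28.0 cm
2,186.3 = 11.18 × 28 × (N/1000)²
(N/1000)² = 2,186.3 / 313.04 = 6.984091
N = 1000 × √6.984091 ≈ 2,642.7

≈ 2643 RPM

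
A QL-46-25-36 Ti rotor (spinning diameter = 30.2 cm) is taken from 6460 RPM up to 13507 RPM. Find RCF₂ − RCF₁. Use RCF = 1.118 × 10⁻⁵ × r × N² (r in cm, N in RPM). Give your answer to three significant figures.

23800 x g

r = 30.2 / 2 = 15.1 cm
RCF₁ = 1.118 × 10⁻⁵ × 15.1 × (6460)² = 1.118 × 10⁻⁵ × 15.1 × 41,731,600 ≈ 7,045 × g
RCF₂ = 1.118 × 10⁻⁵ × 15.1 × (13507)² = 1.118 × 10⁻⁵ × 15.1 × 182,439,049 ≈ 30,799 × g
Increase = 30,799 − 7,045 = 23,754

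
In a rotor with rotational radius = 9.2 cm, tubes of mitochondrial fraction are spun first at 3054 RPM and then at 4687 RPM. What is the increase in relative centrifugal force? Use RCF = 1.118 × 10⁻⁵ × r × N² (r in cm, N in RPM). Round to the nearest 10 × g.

≈ 1300 g

RCF₁ = 1.118 × 10⁻⁵ × 9.2 × (3054)² = 1.118 × 10⁻⁵ × 9.2 × 9,326,916 ≈ 959.3 × g
RCF₂ = 1.118 × 10⁻⁵ × 9.2 × (4687)² = 1.118 × 10⁻⁵ × 9.2 × 21,967,969 ≈ 2,259.5 × g
Increase = 2,259.5 − 959.3 = 1,300.2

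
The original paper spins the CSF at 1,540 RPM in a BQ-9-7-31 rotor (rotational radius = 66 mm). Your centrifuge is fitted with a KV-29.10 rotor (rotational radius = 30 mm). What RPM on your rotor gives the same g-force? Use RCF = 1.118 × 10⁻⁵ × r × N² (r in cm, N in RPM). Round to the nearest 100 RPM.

Original rotor: r = 66 mm = 6.6 cm
RCF = 1.118 × 10⁻⁵ × r × N²
RCF_original = 1.118 × 10⁻⁵ × 6.6 × (1540)² = 1.118 × 10⁻⁵ × 6.6 × 2,371,600 ≈ 175 × g
Your rotor: r = 30 mm = 3.0 cm
175 = 1.118 × 10⁻⁵ × 3 × N²
N² = 175 / (3.354 × 10⁻⁵) = 5,217,651
N ≈ √5,217,651 ≈ 2,284.2

2300 RPM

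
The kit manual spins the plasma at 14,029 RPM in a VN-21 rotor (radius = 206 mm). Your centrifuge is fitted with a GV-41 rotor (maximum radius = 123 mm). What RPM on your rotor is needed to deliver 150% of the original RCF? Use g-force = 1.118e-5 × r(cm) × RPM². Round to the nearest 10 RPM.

22240 RPM

Original rotor: r = 206 mm = 20.6 cm
RCF_original = 1.118 × 10⁻⁵ × 20.6 × (14029)² = 1.118 × 10⁻⁵ × 20.6 × 196,812,841 ≈ 45,327.6 × g
Target RCF = 1.5 × 45,327.6 ≈ 67,991.4 × g
Your rotor: r = 123 mm = 12.3 cm
67,991.4 = 1.118 × 10⁻⁵ × 12.3 × N²
N² = 67,991.4 / (13.7514 × 10⁻⁵) = 494,432,567
N ≈ √494,432,567 ≈ 22,235.8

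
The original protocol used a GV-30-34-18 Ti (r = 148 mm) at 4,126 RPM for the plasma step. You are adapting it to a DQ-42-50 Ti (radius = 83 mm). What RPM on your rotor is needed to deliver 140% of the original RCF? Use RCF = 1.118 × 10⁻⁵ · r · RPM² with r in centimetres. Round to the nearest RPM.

6519 RPM

Original rotor: r = 148 mm = 14.8 cm
RCF_original = 1.118 × 10⁻⁵ × 14.8 × (4126)² = 1.118 × 10⁻⁵ × 14.8 × 17,023,876 ≈ 2,816.8 × g
Target RCF = 1.4 × 2,816.8 ≈ 3,943.5 × g
Your rotor: r = 83 mm = 8.3 cm
3,943.5 = 1.118 × 10⁻⁵ × 8.3 × N²
N² = 3,943.5 / (9.2794 × 10⁻⁵) = 42,497,360
N ≈ √42,497,360 ≈ 6,519.0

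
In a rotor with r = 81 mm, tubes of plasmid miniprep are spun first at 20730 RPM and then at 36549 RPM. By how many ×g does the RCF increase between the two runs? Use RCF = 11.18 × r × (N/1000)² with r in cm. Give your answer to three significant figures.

82100 ×g

r = 81 mm = 8.1 cm
RCF₁ = 11.18 × 8.1 × (20.73)² = 11.18 × 8.1 × 429.7329 ≈ 38,915.8 × g
RCF₂ = 11.18 × 8.1 × (36.549)² = 11.18 × 8.1 × 1,335.829401 ≈ 120,970 × g
Increase = 120,970 − 38,915.8 = 82,054.2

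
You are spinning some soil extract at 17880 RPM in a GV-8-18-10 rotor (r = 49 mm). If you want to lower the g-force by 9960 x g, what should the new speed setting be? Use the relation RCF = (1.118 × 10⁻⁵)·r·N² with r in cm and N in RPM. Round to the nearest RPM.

N₂ ≈ 11742 RPM

r = 49 mm = 4.9 cm
Current RCF = 1.118 × 10⁻⁵ × 4.9 × (17880)² = 1.118 × 10⁻⁵ × 4.9 × 319,694,400 ≈ 17,513.5 × g
Target RCF = 17,513.5 − 9,960 = 7,553.5 × g
N² = 7,553.5 / (5.4782 × 10⁻⁵) = 137,882,881
N ≈ √137,882,881 ≈ 11,742.4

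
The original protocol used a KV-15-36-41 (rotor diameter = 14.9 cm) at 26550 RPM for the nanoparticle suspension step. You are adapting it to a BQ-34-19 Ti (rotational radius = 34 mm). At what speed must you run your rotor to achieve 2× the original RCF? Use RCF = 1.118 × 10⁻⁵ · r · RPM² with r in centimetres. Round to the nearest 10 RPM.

≈ 55580 RPM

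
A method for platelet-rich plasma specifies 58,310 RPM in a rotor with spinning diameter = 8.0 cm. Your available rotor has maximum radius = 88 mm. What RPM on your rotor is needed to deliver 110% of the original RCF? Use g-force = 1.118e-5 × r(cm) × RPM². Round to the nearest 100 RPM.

Original rotor: r = 8.0 / 2 = 4 cm
RCF_original = 1.118 × 10⁻⁵ × 4 × (58310)² = 1.118 × 10⁻⁵ × 4 × 3,400,056,100 ≈ 152,050.5 × g
Target RCF = 1.1 × 152,050.5 ≈ 167,255.6 × g
Your rotor: r = 88 mm = 8.8 cm
167,255.6 = 1.118 × 10⁻⁵ × 8.8 × N²
N² = 167,255.6 / (9.8384 × 10⁻⁵) = 1,700,028,460
N ≈ √1,700,028,460 ≈ 41,231.4

≈ 41200 RPM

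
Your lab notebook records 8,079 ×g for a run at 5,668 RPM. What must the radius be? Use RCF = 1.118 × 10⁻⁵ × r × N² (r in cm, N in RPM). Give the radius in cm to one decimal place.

≈ 22.5 cm

8079 = 1.118 × 10⁻⁵ × r × (5668)²
r = 8079 / (1.118 × 10⁻⁵ × 32,126,224) = 8079 / 359.1712 ≈ 22.493 cm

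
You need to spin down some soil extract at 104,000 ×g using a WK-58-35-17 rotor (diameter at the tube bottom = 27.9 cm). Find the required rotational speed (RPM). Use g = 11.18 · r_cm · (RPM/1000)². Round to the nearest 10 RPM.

r = 27.9 / 2 = 13.95 cm
104,000 = 11.18 × 13.95 × (N/1000)²
(N/1000)² = 104,000 / 155.961 = 666.8334
N = 1000 × √666.8334 ≈ 25,823.1

≈ 25820 RPM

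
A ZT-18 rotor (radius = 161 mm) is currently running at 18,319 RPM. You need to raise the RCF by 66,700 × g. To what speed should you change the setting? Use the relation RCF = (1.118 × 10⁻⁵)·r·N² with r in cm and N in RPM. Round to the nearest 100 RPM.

≈ 26600 RPM

r = 161 mm = 16.1 cm
Current RCF = 1.118 × 10⁻⁵ × 16.1 × (18319)² = 1.118 × 10⁻⁵ × 16.1 × 335,585,761 ≈ 60,404.8 × g
Target RCF = 60,404.8 + 66,700 = 127,104.8 × g
N² = 127,104.8 / (17.9998 × 10⁻⁵) = 706,145,624
N ≈ √706,145,624 ≈ 26,573.4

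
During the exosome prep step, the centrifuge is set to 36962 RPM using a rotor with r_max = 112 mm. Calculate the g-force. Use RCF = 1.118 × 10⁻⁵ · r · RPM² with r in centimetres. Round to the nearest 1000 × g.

RCF ≈ 171000 g

r = 112 mm = 11.2 cm
RCF = 1.118 × 10⁻⁵ × 11.2 × (36962)² = 1.118 × 10⁻⁵ × 11.2 × 1,366,189,444 ≈ 171,068.8 × g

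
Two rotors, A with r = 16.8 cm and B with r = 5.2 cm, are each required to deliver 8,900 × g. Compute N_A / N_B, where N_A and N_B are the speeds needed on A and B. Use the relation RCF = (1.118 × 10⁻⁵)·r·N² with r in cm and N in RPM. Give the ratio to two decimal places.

0.56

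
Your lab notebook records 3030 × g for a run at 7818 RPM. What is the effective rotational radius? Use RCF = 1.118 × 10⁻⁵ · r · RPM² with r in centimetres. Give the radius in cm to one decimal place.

RCF = 1.118 × 10⁻⁵ × r × N²
3030 = 1.118 × 10⁻⁵ × r × (7818)²
r = 3030 / (1.118 × 10⁻⁵ × 61,121,124) = 3030 / 683.3342 ≈ 4.434 cm

4.4 cm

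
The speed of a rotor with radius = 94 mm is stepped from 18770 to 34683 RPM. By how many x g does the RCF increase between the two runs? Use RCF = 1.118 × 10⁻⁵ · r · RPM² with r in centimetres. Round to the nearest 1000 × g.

89000 x g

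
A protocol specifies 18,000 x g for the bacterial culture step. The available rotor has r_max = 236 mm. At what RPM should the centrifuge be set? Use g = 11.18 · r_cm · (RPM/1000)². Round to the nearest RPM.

N ≈ 8260 RPM

r = 236 mm = 23.6 cm
18,000 = 11.18 × 23.6 × (N/1000)²
(N/1000)² = 18,000 / 263.848 = 68.2211
N = 1000 × √68.2211 ≈ 8,259.6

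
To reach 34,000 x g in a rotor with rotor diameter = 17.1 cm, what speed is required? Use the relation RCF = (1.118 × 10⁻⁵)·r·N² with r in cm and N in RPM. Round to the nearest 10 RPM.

N ≈ 18860 RPM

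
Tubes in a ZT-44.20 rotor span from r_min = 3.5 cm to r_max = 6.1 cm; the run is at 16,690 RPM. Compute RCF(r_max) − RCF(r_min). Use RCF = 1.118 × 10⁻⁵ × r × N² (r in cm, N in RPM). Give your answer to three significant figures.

RCF_max = 1.118 × 10⁻⁵ × 6.1 × (16690)² = 1.118 × 10⁻⁵ × 6.1 × 278,556,100 ≈ 18,997 × g
RCF_min = 1.118 × 10⁻⁵ × 3.5 × (16690)² = 1.118 × 10⁻⁵ × 3.5 × 278,556,100 ≈ 10,899.9 × g
ΔRCF = 18,997 − 10,899.9 = 8,097.1

8100 ×g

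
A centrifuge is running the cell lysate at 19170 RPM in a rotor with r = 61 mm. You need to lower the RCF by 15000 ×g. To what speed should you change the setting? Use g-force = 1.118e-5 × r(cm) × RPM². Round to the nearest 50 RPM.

≈ 12150 RPM

r = 61 mm = 6.1 cm
Current RCF = 1.118 × 10⁻⁵ × 6.1 × (19170)² = 1.118 × 10⁻⁵ × 6.1 × 367,488,900 ≈ 25,062 × g
Target RCF = 25,062 − 15,000 = 10,062 × g
N² = 10,062 / (6.8198 × 10⁻⁵) = 147,540,984
N ≈ √147,540,984 ≈ 12,146.6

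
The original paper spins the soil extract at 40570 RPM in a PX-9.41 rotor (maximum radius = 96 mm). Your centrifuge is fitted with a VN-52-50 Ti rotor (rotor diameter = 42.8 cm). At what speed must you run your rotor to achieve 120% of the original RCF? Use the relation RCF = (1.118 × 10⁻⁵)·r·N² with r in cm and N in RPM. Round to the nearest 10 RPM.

Original rotor: r = 96 mm = 9.6 cm
RCF_original = 1.118 × 10⁻⁵ × 9.6 × (40570)² = 1.118 × 10⁻⁵ × 9.6 × 1,645,924,900 ≈ 176,653.8 × g
Target RCF = 1.2 × 176,653.8 ≈ 211,984.6 × g
Your rotor: r = 42.8 / 2 = 21.4 cm
211,984.6 = 1.118 × 10⁻⁵ × 21.4 × N²
N² = 211,984.6 / (23.9252 × 10⁻⁵) = 886,030,629
N ≈ √886,030,629 ≈ 29,766.3

≈ 29770 RPM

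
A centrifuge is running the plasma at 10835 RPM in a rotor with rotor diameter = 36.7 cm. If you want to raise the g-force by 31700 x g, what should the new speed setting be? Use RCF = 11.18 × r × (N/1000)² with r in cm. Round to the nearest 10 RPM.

r = 36.7 / 2 = 18.35 cm
Current RCF = 11.18 × 18.35 × (10.835)² = 11.18 × 18.35 × 117.397225 ≈ 24,084.4 × g
Target RCF = 24,084.4 + 31,700 = 55,784.4 × g
(N/1000)² = 55,784.4 / 205.153 = 271.9161
N = 1000 × √271.9161 ≈ 16,489.9

≈ 16490 RPM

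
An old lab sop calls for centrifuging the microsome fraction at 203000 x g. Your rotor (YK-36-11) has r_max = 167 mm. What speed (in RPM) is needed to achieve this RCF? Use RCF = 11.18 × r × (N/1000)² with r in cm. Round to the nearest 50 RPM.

≈ 32950 RPM

r = 167 mm = 16.7 cm
203,000 = 11.18 × 16.7 × (N/1000)²
(N/1000)² = 203,000 / 186.706 = 1087.271
N = 1000 × √1087.271 ≈ 32,973.8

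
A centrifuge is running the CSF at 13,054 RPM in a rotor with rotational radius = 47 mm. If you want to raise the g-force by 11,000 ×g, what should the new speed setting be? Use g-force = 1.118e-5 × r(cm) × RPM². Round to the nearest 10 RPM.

≈ 19490 RPM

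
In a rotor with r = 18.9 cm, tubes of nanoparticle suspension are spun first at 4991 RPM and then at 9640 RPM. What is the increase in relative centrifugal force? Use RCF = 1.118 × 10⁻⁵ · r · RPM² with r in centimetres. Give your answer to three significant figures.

≈ 14400 × g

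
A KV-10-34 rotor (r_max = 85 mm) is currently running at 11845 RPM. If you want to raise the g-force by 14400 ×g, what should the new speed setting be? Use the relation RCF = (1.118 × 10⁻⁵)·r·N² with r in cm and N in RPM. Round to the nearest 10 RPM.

17080 RPM

r = 85 mm = 8.5 cm
Current RCF = 1.118 × 10⁻⁵ × 8.5 × (11845)² = 1.118 × 10⁻⁵ × 8.5 × 140,304,025 ≈ 13,333.1 × g
Target RCF = 13,333.1 + 14,400 = 27,733.1 × g
N² = 27,733.1 / (9.503 × 10⁻⁵) = 291,835,210
N ≈ √291,835,210 ≈ 17,083.2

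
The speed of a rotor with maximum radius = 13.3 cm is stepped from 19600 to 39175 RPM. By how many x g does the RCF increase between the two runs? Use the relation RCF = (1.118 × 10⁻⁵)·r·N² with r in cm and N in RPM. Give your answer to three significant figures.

171000 x g

RCF₁ = 1.118 × 10⁻⁵ × 13.3 × (19600)² = 1.118 × 10⁻⁵ × 13.3 × 384,160,000 ≈ 57,122.3 × g
RCF₂ = 1.118 × 10⁻⁵ × 13.3 × (39175)² = 1.118 × 10⁻⁵ × 13.3 × 1,534,680,625 ≈ 228,197.8 × g
Increase = 228,197.8 − 57,122.3 = 171,075.5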